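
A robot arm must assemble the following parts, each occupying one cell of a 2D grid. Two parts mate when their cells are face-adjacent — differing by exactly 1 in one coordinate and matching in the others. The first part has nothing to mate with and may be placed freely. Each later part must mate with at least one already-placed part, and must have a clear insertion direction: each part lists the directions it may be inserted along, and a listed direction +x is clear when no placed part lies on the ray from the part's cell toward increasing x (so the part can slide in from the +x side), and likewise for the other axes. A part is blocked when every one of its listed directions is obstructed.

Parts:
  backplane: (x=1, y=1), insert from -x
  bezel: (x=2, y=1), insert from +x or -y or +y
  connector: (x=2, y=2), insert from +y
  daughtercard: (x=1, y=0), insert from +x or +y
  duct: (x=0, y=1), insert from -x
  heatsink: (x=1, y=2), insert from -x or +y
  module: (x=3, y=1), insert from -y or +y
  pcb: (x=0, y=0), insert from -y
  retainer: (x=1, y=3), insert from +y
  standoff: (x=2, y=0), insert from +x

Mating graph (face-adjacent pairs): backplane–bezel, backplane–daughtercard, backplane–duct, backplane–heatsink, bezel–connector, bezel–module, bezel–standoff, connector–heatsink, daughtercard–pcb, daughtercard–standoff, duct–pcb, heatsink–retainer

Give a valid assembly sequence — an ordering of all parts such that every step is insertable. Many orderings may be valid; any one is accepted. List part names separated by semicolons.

heatsink; backplane; duct; bezel; module; pcb; connector; daughtercard; standoff; retainer

1. heatsink@(1, 2) [-x clear] — {heatsink}
2. backplane@(1, 1) [-x clear] — {backplane, heatsink}
3. duct@(0, 1) [-x clear] — {backplane, duct, heatsink}
4. bezel@(2, 1) [+x clear] — {backplane, bezel, duct, heatsink}
5. module@(3, 1) [-y clear] — {backplane, bezel, duct, heatsink, module}
6. pcb@(0, 0) [-y clear] — {backplane, bezel, duct, heatsink, module, pcb}
7. connector@(2, 2) [+y clear] — {backplane, bezel, connector, duct, heatsink, module, pcb}
8. daughtercard@(1, 0) [+x clear] — {backplane, bezel, connector, daughtercard, duct, heatsink, module, pcb}
9. standoff@(2, 0) [+x clear] — {backplane, bezel, connector, daughtercard, duct, heatsink, module, pcb, standoff}
10. retainer@(1, 3) [+y clear] — {backplane, bezel, connector, daughtercard, duct, heatsink, module, pcb, retainer, standoff}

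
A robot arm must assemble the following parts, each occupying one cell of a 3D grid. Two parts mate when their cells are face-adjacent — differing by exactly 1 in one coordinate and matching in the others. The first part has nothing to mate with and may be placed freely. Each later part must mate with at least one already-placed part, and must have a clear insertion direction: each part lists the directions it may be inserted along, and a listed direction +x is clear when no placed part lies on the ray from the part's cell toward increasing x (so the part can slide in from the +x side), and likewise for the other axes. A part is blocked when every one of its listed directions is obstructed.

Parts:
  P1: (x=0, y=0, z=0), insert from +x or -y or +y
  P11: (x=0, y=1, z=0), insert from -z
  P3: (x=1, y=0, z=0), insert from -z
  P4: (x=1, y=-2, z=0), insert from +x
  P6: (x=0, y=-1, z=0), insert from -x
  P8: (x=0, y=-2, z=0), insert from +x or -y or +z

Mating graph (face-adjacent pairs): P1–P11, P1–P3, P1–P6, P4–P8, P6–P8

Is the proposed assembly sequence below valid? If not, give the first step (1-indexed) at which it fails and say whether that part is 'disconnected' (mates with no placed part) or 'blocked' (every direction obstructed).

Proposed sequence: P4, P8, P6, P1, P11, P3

1. P4@(1, -2, 0) [+x clear] — {P4}
2. P8@(0, -2, 0) [-y clear] — {P4, P8}
3. P6@(0, -1, 0) [-x clear] — {P4, P6, P8}
4. P1@(0, 0, 0) [+x clear] — {P1, P4, P6, P8}
5. P11@(0, 1, 0) [-z clear] — {P1, P11, P4, P6, P8}
6. P3@(1, 0, 0) [-z clear] — {P1, P11, P3, P4, P6, P8}

Valid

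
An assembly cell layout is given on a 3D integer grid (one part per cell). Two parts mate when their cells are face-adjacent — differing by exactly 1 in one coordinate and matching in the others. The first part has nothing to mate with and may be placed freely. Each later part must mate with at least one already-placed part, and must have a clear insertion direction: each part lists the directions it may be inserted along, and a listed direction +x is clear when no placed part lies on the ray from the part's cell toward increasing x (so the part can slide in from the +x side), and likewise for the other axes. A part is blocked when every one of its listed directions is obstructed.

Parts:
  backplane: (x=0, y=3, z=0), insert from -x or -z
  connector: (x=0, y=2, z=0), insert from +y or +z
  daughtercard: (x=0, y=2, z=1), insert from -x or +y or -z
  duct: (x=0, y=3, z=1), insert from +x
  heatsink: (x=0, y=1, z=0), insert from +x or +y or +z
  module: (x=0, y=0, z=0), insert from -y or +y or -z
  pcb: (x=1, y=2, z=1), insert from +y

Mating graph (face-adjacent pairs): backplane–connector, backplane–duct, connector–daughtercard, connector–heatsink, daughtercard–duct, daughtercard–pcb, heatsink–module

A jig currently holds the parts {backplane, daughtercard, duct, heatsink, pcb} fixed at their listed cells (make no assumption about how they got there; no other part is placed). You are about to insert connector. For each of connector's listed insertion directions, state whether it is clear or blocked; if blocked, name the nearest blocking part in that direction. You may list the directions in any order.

+y: blocked by backplane; +z: blocked by daughtercard

+y: nearest on ray is backplane@(0, 3, 0) ⇒ blocked
+z: nearest on ray is daughtercard@(0, 2, 1) ⇒ blocked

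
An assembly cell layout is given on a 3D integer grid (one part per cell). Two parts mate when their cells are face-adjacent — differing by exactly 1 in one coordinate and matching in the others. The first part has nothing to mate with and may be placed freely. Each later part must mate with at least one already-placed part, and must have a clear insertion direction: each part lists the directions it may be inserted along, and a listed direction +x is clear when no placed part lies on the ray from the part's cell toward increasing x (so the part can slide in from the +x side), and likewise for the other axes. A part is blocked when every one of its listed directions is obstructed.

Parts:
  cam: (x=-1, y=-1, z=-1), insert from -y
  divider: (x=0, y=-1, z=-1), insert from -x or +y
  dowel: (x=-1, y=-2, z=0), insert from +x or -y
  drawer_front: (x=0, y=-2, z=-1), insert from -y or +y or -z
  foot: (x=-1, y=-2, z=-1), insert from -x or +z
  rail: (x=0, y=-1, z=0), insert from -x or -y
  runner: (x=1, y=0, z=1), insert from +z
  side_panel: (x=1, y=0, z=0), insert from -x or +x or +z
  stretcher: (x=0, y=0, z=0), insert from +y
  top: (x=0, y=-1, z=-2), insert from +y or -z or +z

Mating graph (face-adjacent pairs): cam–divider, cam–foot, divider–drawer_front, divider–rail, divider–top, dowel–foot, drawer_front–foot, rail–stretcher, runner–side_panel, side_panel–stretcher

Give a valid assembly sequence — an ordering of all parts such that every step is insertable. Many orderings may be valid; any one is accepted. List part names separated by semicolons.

top; divider; rail; drawer_front; cam; stretcher; foot; dowel; side_panel; runner

1. top@(0, -1, -2) [+y clear] — {top}
2. divider@(0, -1, -1) [-x clear] — {divider, top}
3. rail@(0, -1, 0) [-x clear] — {divider, rail, top}
4. drawer_front@(0, -2, -1) [-y clear] — {divider, drawer_front, rail, top}
5. cam@(-1, -1, -1) [-y clear] — {cam, divider, drawer_front, rail, top}
6. stretcher@(0, 0, 0) [+y clear] — {cam, divider, drawer_front, rail, stretcher, top}
7. foot@(-1, -2, -1) [-x clear] — {cam, divider, drawer_front, foot, rail, stretcher, top}
8. dowel@(-1, -2, 0) [+x clear] — {cam, divider, dowel, drawer_front, foot, rail, stretcher, top}
9. side_panel@(1, 0, 0) [+x clear] — {cam, divider, dowel, drawer_front, foot, rail, side_panel, stretcher, top}
10. runner@(1, 0, 1) [+z clear] — {cam, divider, dowel, drawer_front, foot, rail, runner, side_panel, stretcher, top}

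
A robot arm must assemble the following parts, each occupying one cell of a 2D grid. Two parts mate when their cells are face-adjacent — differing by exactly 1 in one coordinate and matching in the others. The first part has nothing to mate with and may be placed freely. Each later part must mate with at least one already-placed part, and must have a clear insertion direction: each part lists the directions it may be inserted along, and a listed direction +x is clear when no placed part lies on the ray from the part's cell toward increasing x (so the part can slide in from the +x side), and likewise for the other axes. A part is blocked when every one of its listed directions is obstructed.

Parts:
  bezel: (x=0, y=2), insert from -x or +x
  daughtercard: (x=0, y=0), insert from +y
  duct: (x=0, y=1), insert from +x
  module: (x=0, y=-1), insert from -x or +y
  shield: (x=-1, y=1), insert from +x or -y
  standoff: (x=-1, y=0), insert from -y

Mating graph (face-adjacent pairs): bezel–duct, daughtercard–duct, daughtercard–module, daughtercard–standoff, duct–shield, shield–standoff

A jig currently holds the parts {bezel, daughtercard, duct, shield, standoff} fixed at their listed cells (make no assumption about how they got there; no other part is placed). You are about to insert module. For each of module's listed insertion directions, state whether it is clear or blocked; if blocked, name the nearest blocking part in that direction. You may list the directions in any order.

+y: blocked by daughtercard; -x: clear

-x: ray from module(0, -1) has no placed part ⇒ clear
+y: nearest on ray is daughtercard@(0, 0) ⇒ blocked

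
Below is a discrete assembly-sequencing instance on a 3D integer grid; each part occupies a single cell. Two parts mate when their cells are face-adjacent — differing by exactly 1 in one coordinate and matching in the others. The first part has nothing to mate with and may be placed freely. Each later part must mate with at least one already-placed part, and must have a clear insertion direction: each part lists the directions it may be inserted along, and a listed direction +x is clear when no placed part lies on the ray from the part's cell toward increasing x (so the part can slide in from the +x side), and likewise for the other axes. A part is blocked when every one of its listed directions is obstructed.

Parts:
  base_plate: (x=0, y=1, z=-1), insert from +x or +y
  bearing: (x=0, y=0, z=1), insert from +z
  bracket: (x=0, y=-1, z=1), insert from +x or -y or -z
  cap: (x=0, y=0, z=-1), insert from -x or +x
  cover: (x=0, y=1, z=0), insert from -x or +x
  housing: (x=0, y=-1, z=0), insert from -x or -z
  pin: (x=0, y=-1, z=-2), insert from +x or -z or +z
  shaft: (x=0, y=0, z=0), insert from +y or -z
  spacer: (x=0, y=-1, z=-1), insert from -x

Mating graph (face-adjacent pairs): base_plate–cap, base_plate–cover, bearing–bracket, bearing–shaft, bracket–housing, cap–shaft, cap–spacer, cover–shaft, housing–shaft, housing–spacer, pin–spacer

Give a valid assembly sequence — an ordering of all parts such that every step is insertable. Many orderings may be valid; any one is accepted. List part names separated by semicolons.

cap; shaft; housing; spacer; pin; bracket; base_plate; cover; bearing

1. cap@(0, 0, -1) [-x clear] — {cap}
2. shaft@(0, 0, 0) [+y clear] — {cap, shaft}
3. housing@(0, -1, 0) [-x clear] — {cap, housing, shaft}
4. spacer@(0, -1, -1) [-x clear] — {cap, housing, shaft, spacer}
5. pin@(0, -1, -2) [+x clear] — {cap, housing, pin, shaft, spacer}
6. bracket@(0, -1, 1) [+x clear] — {bracket, cap, housing, pin, shaft, spacer}
7. base_plate@(0, 1, -1) [+x clear] — {base_plate, bracket, cap, housing, pin, shaft, spacer}
8. cover@(0, 1, 0) [-x clear] — {base_plate, bracket, cap, cover, housing, pin, shaft, spacer}
9. bearing@(0, 0, 1) [+z clear] — {base_plate, bearing, bracket, cap, cover, housing, pin, shaft, spacer}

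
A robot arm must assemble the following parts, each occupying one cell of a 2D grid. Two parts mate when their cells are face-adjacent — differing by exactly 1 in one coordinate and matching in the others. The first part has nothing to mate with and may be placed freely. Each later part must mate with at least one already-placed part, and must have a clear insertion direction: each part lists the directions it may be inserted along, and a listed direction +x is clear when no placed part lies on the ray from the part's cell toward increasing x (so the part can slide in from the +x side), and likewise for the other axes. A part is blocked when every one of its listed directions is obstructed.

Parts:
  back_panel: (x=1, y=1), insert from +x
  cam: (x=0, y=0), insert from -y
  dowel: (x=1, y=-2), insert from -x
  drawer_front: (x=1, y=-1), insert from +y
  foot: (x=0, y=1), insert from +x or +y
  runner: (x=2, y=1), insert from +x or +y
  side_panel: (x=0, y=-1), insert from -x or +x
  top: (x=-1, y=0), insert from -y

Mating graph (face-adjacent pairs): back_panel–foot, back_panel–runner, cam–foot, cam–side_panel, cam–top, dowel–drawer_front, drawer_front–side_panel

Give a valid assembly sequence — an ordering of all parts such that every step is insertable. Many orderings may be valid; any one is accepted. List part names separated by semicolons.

top; cam; side_panel; drawer_front; dowel; foot; back_panel; runner

1. top@(-1, 0) [-y clear] — {top}
2. cam@(0, 0) [-y clear] — {cam, top}
3. side_panel@(0, -1) [-x clear] — {cam, side_panel, top}
4. drawer_front@(1, -1) [+y clear] — {cam, drawer_front, side_panel, top}
5. dowel@(1, -2) [-x clear] — {cam, dowel, drawer_front, side_panel, top}
6. foot@(0, 1) [+x clear] — {cam, dowel, drawer_front, foot, side_panel, top}
7. back_panel@(1, 1) [+x clear] — {back_panel, cam, dowel, drawer_front, foot, side_panel, top}
8. runner@(2, 1) [+x clear] — {back_panel, cam, dowel, drawer_front, foot, runner, side_panel, top}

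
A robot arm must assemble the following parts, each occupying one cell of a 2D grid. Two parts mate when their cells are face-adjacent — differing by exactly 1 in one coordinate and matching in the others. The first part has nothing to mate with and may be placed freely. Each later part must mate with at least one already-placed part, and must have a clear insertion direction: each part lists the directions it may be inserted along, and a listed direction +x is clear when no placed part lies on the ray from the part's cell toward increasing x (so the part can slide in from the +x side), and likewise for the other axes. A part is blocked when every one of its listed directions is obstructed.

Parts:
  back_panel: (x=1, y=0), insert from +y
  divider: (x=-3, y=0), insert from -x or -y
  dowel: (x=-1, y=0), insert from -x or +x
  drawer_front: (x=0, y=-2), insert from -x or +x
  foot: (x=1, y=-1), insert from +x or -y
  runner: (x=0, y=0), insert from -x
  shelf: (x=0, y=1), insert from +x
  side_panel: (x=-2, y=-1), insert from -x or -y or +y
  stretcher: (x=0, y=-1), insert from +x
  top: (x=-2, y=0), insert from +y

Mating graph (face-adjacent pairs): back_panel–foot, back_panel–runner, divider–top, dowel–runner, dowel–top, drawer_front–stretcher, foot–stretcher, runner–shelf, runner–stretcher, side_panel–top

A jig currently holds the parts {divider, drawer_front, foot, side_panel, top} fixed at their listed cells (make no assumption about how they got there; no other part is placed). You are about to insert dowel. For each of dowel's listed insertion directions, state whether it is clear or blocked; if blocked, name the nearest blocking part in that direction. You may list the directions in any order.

-x: nearest on ray is top@(-2, 0) ⇒ blocked
+x: ray from dowel(-1, 0) has no placed part ⇒ clear

+x: clear; -x: blocked by top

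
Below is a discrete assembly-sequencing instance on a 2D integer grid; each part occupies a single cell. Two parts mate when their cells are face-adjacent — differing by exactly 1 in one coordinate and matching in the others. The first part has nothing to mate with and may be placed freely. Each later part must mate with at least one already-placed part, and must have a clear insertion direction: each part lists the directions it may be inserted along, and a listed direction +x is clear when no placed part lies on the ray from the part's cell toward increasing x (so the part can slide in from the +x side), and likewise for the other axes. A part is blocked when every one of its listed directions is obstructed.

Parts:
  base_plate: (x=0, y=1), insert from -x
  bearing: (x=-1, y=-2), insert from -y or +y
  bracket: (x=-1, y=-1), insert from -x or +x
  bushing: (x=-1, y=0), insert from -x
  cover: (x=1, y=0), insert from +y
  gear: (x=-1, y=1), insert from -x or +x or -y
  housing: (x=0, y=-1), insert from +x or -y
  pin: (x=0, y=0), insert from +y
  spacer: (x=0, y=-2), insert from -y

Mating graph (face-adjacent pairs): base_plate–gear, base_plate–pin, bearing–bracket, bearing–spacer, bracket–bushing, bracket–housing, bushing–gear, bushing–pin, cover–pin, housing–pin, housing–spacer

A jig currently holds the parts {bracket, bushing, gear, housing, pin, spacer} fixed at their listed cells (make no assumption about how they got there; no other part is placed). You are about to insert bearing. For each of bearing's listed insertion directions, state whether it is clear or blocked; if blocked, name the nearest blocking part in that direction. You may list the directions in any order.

-y: ray from bearing(-1, -2) has no placed part ⇒ clear
+y: nearest on ray is bracket@(-1, -1) ⇒ blocked

+y: blocked by bracket; -y: clear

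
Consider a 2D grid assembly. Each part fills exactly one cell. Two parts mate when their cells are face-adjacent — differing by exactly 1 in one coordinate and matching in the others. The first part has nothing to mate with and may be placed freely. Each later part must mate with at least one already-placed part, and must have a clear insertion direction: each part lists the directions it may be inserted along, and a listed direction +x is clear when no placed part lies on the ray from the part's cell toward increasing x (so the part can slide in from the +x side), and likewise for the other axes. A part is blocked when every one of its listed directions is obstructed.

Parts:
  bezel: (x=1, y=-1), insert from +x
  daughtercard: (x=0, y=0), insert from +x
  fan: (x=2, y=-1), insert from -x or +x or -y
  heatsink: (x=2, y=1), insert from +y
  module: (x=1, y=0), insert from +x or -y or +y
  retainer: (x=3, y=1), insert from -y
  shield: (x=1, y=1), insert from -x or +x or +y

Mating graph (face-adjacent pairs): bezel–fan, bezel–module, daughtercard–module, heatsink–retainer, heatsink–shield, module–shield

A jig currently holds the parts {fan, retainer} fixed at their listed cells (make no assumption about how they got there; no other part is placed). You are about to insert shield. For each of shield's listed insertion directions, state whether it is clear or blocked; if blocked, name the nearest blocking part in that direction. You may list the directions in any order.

-x: ray from shield(1, 1) has no placed part ⇒ clear
+x: nearest on ray is retainer@(3, 1) ⇒ blocked
+y: ray from shield(1, 1) has no placed part ⇒ clear

+x: blocked by retainer; +y: clear; -x: clear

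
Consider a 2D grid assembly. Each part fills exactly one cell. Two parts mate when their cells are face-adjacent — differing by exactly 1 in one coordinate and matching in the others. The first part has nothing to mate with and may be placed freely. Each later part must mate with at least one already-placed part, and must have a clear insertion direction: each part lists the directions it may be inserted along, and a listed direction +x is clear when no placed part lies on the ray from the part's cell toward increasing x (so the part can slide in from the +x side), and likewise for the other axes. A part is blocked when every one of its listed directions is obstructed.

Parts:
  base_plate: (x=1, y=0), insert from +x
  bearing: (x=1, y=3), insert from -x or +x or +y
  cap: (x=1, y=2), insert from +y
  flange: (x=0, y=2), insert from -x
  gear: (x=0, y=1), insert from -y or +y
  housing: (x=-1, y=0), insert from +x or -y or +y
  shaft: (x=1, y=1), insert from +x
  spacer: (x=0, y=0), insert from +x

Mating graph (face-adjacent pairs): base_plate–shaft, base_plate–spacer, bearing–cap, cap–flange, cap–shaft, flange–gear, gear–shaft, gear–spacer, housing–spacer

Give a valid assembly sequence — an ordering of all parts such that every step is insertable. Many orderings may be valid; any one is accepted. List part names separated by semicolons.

1. shaft@(1, 1) [+x clear] — {shaft}
2. gear@(0, 1) [-y clear] — {gear, shaft}
3. flange@(0, 2) [-x clear] — {flange, gear, shaft}
4. spacer@(0, 0) [+x clear] — {flange, gear, shaft, spacer}
5. base_plate@(1, 0) [+x clear] — {base_plate, flange, gear, shaft, spacer}
6. cap@(1, 2) [+y clear] — {base_plate, cap, flange, gear, shaft, spacer}
7. housing@(-1, 0) [-y clear] — {base_plate, cap, flange, gear, housing, shaft, spacer}
8. bearing@(1, 3) [-x clear] — {base_plate, bearing, cap, flange, gear, housing, shaft, spacer}

shaft; gear; flange; spacer; base_plate; cap; housing; bearing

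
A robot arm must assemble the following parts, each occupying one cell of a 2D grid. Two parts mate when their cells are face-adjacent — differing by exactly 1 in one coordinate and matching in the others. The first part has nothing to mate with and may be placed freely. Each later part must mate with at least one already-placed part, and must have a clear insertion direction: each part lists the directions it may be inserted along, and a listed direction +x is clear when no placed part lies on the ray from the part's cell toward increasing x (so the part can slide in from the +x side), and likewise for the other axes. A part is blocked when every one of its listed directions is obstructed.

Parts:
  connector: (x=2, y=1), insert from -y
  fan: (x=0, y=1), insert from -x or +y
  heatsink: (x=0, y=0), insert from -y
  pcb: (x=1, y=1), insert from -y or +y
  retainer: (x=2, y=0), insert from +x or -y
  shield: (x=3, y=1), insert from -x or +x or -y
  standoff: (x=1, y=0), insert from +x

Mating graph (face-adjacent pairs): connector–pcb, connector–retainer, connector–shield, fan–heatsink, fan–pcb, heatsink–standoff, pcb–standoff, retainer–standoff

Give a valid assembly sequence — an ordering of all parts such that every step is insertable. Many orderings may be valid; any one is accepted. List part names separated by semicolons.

1. heatsink@(0, 0) [-y clear] — {heatsink}
2. standoff@(1, 0) [+x clear] — {heatsink, standoff}
3. fan@(0, 1) [-x clear] — {fan, heatsink, standoff}
4. pcb@(1, 1) [+y clear] — {fan, heatsink, pcb, standoff}
5. connector@(2, 1) [-y clear] — {connector, fan, heatsink, pcb, standoff}
6. shield@(3, 1) [+x clear] — {connector, fan, heatsink, pcb, shield, standoff}
7. retainer@(2, 0) [+x clear] — {connector, fan, heatsink, pcb, retainer, shield, standoff}

heatsink; standoff; fan; pcb; connector; shield; retainer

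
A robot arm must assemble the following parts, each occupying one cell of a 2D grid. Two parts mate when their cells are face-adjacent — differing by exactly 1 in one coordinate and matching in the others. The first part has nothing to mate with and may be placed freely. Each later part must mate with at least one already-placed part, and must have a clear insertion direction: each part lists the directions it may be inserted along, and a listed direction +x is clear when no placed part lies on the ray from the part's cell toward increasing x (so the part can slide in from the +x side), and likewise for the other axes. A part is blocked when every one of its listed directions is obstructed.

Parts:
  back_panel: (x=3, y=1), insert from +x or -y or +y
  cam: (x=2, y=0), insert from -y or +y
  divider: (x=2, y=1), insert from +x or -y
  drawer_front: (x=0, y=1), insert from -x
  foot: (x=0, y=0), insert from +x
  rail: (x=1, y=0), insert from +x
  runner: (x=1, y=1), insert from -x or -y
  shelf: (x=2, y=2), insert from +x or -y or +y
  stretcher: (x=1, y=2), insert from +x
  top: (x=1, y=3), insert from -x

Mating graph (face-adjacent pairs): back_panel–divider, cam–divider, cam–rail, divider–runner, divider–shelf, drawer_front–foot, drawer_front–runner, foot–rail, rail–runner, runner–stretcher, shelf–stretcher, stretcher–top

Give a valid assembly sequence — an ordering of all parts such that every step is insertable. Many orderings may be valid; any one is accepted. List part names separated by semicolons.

back_panel; divider; runner; stretcher; drawer_front; foot; rail; cam; shelf; top

1. back_panel@(3, 1) [+x clear] — {back_panel}
2. divider@(2, 1) [-y clear] — {back_panel, divider}
3. runner@(1, 1) [-x clear] — {back_panel, divider, runner}
4. stretcher@(1, 2) [+x clear] — {back_panel, divider, runner, stretcher}
5. drawer_front@(0, 1) [-x clear] — {back_panel, divider, drawer_front, runner, stretcher}
6. foot@(0, 0) [+x clear] — {back_panel, divider, drawer_front, foot, runner, stretcher}
7. rail@(1, 0) [+x clear] — {back_panel, divider, drawer_front, foot, rail, runner, stretcher}
8. cam@(2, 0) [-y clear] — {back_panel, cam, divider, drawer_front, foot, rail, runner, stretcher}
9. shelf@(2, 2) [+x clear] — {back_panel, cam, divider, drawer_front, foot, rail, runner, shelf, stretcher}
10. top@(1, 3) [-x clear] — {back_panel, cam, divider, drawer_front, foot, rail, runner, shelf, stretcher, top}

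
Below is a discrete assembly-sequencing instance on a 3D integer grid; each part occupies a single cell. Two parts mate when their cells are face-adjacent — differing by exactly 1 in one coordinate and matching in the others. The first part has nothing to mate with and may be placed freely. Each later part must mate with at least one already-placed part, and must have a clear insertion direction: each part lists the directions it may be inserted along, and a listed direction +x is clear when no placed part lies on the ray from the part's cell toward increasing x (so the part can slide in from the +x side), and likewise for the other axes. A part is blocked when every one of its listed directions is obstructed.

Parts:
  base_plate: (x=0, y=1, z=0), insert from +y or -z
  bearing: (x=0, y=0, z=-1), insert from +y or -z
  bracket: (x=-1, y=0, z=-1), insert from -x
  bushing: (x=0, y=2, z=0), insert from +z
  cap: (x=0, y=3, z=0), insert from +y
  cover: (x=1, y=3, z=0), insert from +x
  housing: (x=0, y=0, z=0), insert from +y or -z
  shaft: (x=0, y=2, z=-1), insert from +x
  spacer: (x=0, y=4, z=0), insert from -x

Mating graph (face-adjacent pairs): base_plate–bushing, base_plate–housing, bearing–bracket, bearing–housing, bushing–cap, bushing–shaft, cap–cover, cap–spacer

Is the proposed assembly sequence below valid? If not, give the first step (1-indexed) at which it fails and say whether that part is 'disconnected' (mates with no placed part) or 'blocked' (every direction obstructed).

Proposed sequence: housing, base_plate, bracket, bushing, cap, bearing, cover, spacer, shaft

1. housing@(0, 0, 0) [+y clear] — {housing}
2. base_plate@(0, 1, 0) [+y clear] — {base_plate, housing}
3. bracket@(-1, 0, -1) — no placed neighbour ⇒ disconnected

Invalid at step 3 (disconnected)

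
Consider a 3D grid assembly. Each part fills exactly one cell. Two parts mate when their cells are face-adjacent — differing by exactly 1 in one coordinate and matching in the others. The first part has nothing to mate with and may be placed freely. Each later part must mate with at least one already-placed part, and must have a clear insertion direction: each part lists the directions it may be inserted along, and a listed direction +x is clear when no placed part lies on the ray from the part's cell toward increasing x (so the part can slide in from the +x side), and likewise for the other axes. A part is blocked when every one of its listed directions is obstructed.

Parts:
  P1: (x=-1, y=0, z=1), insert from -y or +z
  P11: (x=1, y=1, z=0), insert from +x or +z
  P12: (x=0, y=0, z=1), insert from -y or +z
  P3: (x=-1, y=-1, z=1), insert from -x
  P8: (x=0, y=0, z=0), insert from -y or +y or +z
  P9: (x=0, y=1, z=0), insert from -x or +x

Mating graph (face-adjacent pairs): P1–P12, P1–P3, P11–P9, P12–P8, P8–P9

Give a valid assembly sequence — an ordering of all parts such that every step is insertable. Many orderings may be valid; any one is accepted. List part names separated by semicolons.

1. P12@(0, 0, 1) [-y clear] — {P12}
2. P8@(0, 0, 0) [-y clear] — {P12, P8}
3. P1@(-1, 0, 1) [-y clear] — {P1, P12, P8}
4. P3@(-1, -1, 1) [-x clear] — {P1, P12, P3, P8}
5. P9@(0, 1, 0) [-x clear] — {P1, P12, P3, P8, P9}
6. P11@(1, 1, 0) [+x clear] — {P1, P11, P12, P3, P8, P9}

P12; P8; P1; P3; P9; P11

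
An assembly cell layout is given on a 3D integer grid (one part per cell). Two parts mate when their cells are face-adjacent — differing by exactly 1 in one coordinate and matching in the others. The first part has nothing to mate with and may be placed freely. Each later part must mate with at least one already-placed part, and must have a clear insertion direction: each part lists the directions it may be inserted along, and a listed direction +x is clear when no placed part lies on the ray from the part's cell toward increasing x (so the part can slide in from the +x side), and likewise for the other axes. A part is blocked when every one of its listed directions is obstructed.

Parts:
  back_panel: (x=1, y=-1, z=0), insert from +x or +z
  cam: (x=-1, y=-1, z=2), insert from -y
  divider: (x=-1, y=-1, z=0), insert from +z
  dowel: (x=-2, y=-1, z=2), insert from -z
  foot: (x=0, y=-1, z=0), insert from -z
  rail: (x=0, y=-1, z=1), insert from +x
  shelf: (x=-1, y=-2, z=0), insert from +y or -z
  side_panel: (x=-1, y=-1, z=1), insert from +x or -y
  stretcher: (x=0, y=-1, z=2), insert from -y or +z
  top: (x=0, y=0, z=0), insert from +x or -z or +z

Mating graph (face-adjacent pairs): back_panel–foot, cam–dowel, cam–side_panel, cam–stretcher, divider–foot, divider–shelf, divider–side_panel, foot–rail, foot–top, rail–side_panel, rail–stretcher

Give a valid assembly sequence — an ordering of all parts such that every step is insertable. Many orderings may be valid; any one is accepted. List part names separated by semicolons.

foot; back_panel; rail; divider; top; stretcher; side_panel; cam; dowel; shelf

1. foot@(0, -1, 0) [-z clear] — {foot}
2. back_panel@(1, -1, 0) [+x clear] — {back_panel, foot}
3. rail@(0, -1, 1) [+x clear] — {back_panel, foot, rail}
4. divider@(-1, -1, 0) [+z clear] — {back_panel, divider, foot, rail}
5. top@(0, 0, 0) [+x clear] — {back_panel, divider, foot, rail, top}
6. stretcher@(0, -1, 2) [-y clear] — {back_panel, divider, foot, rail, stretcher, top}
7. side_panel@(-1, -1, 1) [-y clear] — {back_panel, divider, foot, rail, side_panel, stretcher, top}
8. cam@(-1, -1, 2) [-y clear] — {back_panel, cam, divider, foot, rail, side_panel, stretcher, top}
9. dowel@(-2, -1, 2) [-z clear] — {back_panel, cam, divider, dowel, foot, rail, side_panel, stretcher, top}
10. shelf@(-1, -2, 0) [-z clear] — {back_panel, cam, divider, dowel, foot, rail, shelf, side_panel, stretcher, top}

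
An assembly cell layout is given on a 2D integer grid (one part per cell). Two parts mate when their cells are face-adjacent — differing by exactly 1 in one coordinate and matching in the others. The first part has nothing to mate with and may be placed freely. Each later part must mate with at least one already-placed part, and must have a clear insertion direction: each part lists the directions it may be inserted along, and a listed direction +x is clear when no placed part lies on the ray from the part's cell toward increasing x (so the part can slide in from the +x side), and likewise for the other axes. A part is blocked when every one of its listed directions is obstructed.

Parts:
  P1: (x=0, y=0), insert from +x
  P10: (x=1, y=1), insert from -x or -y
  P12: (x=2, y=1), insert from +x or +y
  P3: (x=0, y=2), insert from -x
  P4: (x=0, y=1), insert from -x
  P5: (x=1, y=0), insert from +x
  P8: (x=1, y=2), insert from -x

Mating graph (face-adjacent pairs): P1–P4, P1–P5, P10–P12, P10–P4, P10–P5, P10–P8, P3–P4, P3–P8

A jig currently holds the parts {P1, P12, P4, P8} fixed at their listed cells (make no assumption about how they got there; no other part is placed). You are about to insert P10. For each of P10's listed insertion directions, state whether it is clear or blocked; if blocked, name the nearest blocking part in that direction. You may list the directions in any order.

-x: blocked by P4; -y: clear

-x: nearest on ray is P4@(0, 1) ⇒ blocked
-y: ray from P10(1, 1) has no placed part ⇒ clear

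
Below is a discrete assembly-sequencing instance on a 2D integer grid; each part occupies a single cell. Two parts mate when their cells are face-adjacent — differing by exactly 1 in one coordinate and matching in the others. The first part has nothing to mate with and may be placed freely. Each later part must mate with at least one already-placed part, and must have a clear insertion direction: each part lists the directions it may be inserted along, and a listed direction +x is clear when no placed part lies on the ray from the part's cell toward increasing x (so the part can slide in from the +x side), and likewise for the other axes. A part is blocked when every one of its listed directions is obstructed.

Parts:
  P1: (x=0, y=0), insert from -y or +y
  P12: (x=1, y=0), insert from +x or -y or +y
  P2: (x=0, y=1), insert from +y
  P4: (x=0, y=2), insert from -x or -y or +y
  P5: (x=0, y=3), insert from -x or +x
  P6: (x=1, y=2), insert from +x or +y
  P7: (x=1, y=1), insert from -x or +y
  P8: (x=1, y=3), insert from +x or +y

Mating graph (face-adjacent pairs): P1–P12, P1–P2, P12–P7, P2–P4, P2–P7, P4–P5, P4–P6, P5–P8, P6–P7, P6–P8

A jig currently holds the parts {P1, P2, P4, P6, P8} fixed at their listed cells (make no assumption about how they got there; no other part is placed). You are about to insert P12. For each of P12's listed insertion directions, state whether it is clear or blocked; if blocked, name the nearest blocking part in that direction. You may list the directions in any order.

+x: ray from P12(1, 0) has no placed part ⇒ clear
-y: ray from P12(1, 0) has no placed part ⇒ clear
+y: nearest on ray is P6@(1, 2) ⇒ blocked

+x: clear; +y: blocked by P6; -y: clear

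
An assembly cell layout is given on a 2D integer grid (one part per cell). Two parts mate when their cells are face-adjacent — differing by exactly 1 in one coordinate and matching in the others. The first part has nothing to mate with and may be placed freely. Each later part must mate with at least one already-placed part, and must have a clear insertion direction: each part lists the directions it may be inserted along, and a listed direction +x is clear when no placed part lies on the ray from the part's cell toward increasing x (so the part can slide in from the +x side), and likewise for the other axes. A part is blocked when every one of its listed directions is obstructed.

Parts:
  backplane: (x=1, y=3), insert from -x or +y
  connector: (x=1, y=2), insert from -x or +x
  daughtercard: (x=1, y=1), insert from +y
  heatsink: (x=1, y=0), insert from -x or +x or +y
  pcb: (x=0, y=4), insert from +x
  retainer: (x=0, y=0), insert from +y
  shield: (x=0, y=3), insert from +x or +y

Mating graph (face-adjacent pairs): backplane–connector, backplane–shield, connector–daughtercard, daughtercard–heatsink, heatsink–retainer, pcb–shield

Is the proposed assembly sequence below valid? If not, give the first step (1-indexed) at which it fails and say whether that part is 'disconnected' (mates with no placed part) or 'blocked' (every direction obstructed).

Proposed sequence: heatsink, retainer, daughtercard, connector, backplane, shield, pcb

1. heatsink@(1, 0) [-x clear] — {heatsink}
2. retainer@(0, 0) [+y clear] — {heatsink, retainer}
3. daughtercard@(1, 1) [+y clear] — {daughtercard, heatsink, retainer}
4. connector@(1, 2) [-x clear] — {connector, daughtercard, heatsink, retainer}
5. backplane@(1, 3) [-x clear] — {backplane, connector, daughtercard, heatsink, retainer}
6. shield@(0, 3) [+y clear] — {backplane, connector, daughtercard, heatsink, retainer, shield}
7. pcb@(0, 4) [+x clear] — {backplane, connector, daughtercard, heatsink, pcb, retainer, shield}

Valid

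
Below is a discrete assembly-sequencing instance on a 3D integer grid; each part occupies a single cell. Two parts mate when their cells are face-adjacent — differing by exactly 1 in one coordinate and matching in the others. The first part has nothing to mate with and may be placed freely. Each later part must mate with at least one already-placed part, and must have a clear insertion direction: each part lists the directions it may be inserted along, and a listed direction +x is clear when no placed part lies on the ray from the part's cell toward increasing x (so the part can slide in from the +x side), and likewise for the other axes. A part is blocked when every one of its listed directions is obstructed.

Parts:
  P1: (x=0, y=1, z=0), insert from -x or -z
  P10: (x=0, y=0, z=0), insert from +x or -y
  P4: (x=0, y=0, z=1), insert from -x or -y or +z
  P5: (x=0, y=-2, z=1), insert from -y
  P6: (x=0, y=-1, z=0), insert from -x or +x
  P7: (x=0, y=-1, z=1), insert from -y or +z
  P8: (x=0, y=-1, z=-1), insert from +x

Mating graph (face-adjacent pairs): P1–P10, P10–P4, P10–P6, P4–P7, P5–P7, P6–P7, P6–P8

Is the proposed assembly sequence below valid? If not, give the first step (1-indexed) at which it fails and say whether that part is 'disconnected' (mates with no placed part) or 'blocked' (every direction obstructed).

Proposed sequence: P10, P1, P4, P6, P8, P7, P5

1. P10@(0, 0, 0) [+x clear] — {P10}
2. P1@(0, 1, 0) [-x clear] — {P1, P10}
3. P4@(0, 0, 1) [-x clear] — {P1, P10, P4}
4. P6@(0, -1, 0) [-x clear] — {P1, P10, P4, P6}
5. P8@(0, -1, -1) [+x clear] — {P1, P10, P4, P6, P8}
6. P7@(0, -1, 1) [-y clear] — {P1, P10, P4, P6, P7, P8}
7. P5@(0, -2, 1) [-y clear] — {P1, P10, P4, P5, P6, P7, P8}

Valid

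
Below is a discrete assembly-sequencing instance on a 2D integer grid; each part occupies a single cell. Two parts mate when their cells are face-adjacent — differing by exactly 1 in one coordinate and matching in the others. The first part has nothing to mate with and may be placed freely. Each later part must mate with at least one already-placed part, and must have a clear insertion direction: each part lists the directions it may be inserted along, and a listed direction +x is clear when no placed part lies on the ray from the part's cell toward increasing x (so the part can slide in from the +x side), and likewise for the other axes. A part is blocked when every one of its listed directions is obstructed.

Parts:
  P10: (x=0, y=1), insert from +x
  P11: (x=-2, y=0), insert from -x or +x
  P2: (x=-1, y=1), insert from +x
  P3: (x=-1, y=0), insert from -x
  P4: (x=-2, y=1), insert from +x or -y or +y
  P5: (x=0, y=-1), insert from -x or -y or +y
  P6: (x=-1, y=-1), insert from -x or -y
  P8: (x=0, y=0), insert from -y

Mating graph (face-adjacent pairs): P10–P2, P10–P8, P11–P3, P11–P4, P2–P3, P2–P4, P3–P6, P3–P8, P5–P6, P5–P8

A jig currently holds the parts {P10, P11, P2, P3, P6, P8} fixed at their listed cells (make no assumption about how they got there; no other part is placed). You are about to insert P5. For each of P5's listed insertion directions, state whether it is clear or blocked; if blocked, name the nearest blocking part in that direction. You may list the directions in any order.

-x: nearest on ray is P6@(-1, -1) ⇒ blocked
-y: ray from P5(0, -1) has no placed part ⇒ clear
+y: nearest on ray is P8@(0, 0) ⇒ blocked

+y: blocked by P8; -x: blocked by P6; -y: clear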